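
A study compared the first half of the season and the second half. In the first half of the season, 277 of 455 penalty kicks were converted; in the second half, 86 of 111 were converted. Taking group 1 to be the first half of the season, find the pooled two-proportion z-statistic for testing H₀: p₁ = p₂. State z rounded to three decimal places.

p̂₁ = 277/455 = 0.60879, p̂₂ = 86/111 = 0.77477.
Pooled p̂ = (277+86)/(455+111) = 363/566 = 0.64134.
SE = √[p̂(1−p̂)(1/n₁+1/n₂)] = √[0.64134·0.35866·(1/455+1/111)] ≈ 0.050772.
z = (p̂₁ − p̂₂)/SE = (0.60879 − 0.77477)/0.050772 = -0.16598/0.050772 = -3.269.

z = -3.269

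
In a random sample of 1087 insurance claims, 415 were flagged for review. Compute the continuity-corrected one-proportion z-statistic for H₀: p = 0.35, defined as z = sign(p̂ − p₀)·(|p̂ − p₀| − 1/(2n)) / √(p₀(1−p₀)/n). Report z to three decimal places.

With x = 415 successes in n = 1087, p̂ = 0.38178. p̂ − p₀ = 0.031785.
Continuity correction 1/(2n) = 1/2174 = 0.000460.
Corrected numerator: |0.031785| − 0.000460 = 0.031325.
Null standard error: √(0.35·0.65/1087) = √0.000209292 = 0.014467.
z = +0.031325/0.014467 = 2.165.

z = 2.165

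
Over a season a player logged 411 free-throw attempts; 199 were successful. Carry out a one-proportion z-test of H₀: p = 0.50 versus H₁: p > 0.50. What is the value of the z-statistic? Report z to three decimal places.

z = -0.641

With x = 199 successes in n = 411, p̂ = 0.48418.
Null standard error: √(0.50·0.50/411) = √0.000608273 = 0.024663.
Test statistic: z = -0.01582/0.024663 = -0.641.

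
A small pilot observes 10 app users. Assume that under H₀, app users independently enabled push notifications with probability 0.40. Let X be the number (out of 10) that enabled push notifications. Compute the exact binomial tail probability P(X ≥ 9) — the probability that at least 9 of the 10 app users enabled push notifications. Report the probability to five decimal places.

P = 0.00168

X is binomial with n = 10 and p = 0.40.
P(X ≥ 9) = C(10,9)·0.40^9·0.60^1 + C(10,10)·0.40^10·0.60^0.
= 0.001573 + 0.000105 = 0.00168.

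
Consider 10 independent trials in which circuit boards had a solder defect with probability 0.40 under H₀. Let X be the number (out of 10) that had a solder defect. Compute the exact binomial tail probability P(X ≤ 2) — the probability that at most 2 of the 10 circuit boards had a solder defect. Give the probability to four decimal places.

P = 0.1673

X ~ Binomial(n=10, p=0.40).
P(X ≤ 2) = C(10,0)·0.40^0·0.60^10 + C(10,1)·0.40^1·0.60^9 + C(10,2)·0.40^2·0.60^8.
= 0.006047 + 0.040311 + 0.120932 = 0.1673.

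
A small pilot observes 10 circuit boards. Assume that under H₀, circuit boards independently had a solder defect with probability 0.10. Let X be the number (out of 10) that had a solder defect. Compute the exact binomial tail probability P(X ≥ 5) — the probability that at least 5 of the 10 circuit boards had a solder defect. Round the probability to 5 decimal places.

P = 0.00163

X ~ Binomial(n=10, p=0.10).
P(X ≥ 5) = Σ_{j=5}^{10} C(10,j)·0.10^j·0.90^{10−j}.
= 0.001488 + 0.000138 + 0.000009 + 0.000000 + 0.000000 + 0.000000 = 0.00163.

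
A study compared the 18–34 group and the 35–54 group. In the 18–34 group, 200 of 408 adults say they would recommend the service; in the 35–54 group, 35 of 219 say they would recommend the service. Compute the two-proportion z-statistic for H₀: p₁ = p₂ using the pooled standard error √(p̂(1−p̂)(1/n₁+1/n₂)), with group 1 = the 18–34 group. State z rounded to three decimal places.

p̂₁ = 200/408 = 0.49020, p̂₂ = 35/219 = 0.15982.
Pooling: p̂ = 235/627 = 0.37480.
Pooled SE = √[0.2343251·0.00701719] ≈ 0.040550.
z = 0.33038/0.040550 = 8.147.

z = 8.147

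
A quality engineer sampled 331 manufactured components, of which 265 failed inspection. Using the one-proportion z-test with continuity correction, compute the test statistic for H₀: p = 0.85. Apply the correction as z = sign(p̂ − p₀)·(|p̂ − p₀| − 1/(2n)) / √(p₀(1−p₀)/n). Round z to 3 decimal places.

With x = 265 successes in n = 331, p̂ = 0.80060. p̂ − p₀ = -0.049396.
1/(2n) = 0.001511.
Corrected numerator: |-0.049396| − 0.001511 = 0.047885.
Under H₀, SE = √(p₀(1−p₀)/n) = √(0.85·0.15/331) = √0.000385196 = 0.019626.
z = −0.047885/0.019626 = -2.440.

z = -2.440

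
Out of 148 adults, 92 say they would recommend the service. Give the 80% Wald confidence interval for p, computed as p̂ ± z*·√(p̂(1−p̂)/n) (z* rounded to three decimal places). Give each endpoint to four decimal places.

(0.5705, 0.6727)

p̂ = 92/148 = 0.62162.
SE = √(p̂(1−p̂)/n) = √(0.235208/148) = 0.039865.
z* = 1.282 at the 80% level.
Margin of error: 1.282 × 0.039865 = 0.05111.
CI: 0.62162 ± 0.05111 = (0.5705, 0.6727).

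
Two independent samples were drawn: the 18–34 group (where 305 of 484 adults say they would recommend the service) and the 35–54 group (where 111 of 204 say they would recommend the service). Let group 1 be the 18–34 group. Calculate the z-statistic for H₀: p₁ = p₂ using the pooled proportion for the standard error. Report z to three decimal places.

z = 2.108

Sample proportions: p̂₁ = 305/484 = 0.63017 and p̂₂ = 111/204 = 0.54412.
Pooled p̂ = (305+111)/(484+204) = 416/688 = 0.60465.
Pooled SE = √[0.2390481·0.00696808] ≈ 0.040813.
z = 0.08605/0.040813 = 2.108.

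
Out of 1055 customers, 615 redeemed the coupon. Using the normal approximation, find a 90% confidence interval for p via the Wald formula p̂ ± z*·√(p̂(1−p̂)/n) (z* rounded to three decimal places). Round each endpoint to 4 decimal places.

Sample proportion p̂ = 615/1055 = 0.58294.
Standard error of p̂: √(0.243121/1055) = √0.000230447 = 0.015180.
z* = 1.645 at the 90% level.
Margin of error: 1.645 × 0.015180 = 0.02497.
So the interval runs from 0.5580 to 0.6079.

(0.5580, 0.6079)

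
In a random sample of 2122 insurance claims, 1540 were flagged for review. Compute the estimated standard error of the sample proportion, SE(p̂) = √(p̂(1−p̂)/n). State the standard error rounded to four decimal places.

Sample proportion p̂ = 1540/2122 = 0.72573.
p̂(1−p̂) = 0.199046.
Dividing by n and taking the root: √0.000093801 = 0.0097.

SE = 0.0097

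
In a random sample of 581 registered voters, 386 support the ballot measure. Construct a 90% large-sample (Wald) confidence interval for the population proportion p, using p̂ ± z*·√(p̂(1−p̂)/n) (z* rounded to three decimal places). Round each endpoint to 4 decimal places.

(0.6321, 0.6966)

The sample proportion is 386/581 = 0.66437.
SE(p̂) = √(0.66437·0.33563/581) = 0.019591.
The 90% critical value is z* = 1.645.
Margin = 1.645·0.019591 = 0.03223.
So the interval runs from 0.6321 to 0.6966.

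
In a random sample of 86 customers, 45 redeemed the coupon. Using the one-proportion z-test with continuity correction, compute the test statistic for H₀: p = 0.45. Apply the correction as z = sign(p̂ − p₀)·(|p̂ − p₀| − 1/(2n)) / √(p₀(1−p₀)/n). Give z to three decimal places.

z = 1.257

With x = 45 successes in n = 86, p̂ = 0.52326. p̂ − p₀ = 0.073256.
1/(2n) = 0.005814.
Corrected numerator: |0.073256| − 0.005814 = 0.067442.
SE₀ = √(0.45·0.55/86) = 0.053646.
z = (+)0.067442/0.053646 = 1.257.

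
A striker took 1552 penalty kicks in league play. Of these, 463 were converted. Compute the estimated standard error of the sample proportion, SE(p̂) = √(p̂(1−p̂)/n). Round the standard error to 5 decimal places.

SE = 0.01161

With x = 463 successes in n = 1552, p̂ = 0.29832.
p̂(1−p̂) = 0.29832·0.70168 = 0.209325.
SE = √(0.209325/1552) = √0.000134874 = 0.01161.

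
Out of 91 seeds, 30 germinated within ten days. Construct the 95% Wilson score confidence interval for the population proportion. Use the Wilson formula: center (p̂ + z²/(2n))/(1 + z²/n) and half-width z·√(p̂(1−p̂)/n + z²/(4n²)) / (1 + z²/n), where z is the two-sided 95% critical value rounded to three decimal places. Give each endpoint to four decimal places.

(0.2417, 0.4314)

Here p̂ = 30/91 = 0.32967 and z = 1.960 (z² = 3.841600).
Denominator 1 + z²/n = 1 + 3.841600/91 = 1.042215.
Center = (0.32967 + 0.021108)/1.042215 = 0.33657.
Radicand: p̂(1−p̂)/n + z²/(4n²) = 0.002428437 + 0.000115976 = 0.002544413.
Half-width = z·√(radicand)/denom = 1.960·0.050442/1.042215 = 0.09486.
CI: 0.33657 ± 0.09486 = (0.2417, 0.4314).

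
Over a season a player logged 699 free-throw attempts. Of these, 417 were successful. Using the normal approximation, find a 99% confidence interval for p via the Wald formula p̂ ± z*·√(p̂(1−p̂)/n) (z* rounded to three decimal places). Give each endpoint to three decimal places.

(0.549, 0.644)

With x = 417 successes in n = 699, p̂ = 0.59657.
Standard error of p̂: √(0.240675/699) = √0.000344313 = 0.018556.
z* = 2.576 at the 99% level.
Margin = 2.576·0.018556 = 0.04780.
Interval: 0.59657 ± 0.04780 → (0.549, 0.644).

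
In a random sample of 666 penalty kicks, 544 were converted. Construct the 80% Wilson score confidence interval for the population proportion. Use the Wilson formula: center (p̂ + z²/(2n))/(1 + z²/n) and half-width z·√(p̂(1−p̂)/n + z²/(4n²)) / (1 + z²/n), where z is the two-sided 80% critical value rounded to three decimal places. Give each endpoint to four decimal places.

Here p̂ = 544/666 = 0.81682 and z = 1.282 (z² = 1.643524).
1 + z²/n = 1.002468.
Adjusted center: (0.81682 + z²/(2n))/1.002468 = 0.81604.
Radicand: p̂(1−p̂)/n + z²/(4n²) = 0.000224665 + 0.000000926 = 0.000225591.
Half-width = z·√(radicand)/denom = 1.282·0.015020/1.002468 = 0.01921.
Interval: 0.81604 ± 0.01921 → (0.7968, 0.8352).

(0.7968, 0.8352)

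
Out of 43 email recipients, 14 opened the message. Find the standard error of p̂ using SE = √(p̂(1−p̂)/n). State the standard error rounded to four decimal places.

SE = 0.0715

The sample proportion is 14/43 = 0.32558.
p̂(1−p̂) = 0.32558·0.67442 = 0.219578.
Dividing by n and taking the root: √0.005106465 = 0.0715.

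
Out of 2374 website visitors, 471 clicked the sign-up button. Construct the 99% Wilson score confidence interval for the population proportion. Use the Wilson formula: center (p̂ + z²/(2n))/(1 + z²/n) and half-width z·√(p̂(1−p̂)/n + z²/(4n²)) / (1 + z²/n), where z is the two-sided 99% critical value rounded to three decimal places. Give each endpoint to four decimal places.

(0.1782, 0.2203)

Here p̂ = 471/2374 = 0.19840 and z = 2.576 (z² = 6.635776).
Denominator 1 + z²/n = 1 + 6.635776/2374 = 1.002795.
Center = (0.19840 + 0.001398)/1.002795 = 0.19924.
Radicand: p̂(1−p̂)/n + z²/(4n²) = 0.000066991 + 0.000000294 = 0.000067285.
Half-width = 2.576·√0.000067285/1.002795 = 0.02107.
CI: 0.19924 ± 0.02107 = (0.1782, 0.2203).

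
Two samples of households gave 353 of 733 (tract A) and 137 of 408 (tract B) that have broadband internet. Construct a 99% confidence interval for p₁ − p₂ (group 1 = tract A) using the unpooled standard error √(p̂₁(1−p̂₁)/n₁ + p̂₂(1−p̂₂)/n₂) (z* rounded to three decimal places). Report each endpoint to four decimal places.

p̂₁ = 353/733 = 0.48158, p̂₂ = 137/408 = 0.33578; p̂₁ − p̂₂ = 0.14580.
Unpooled SE = √(p̂₁(1−p̂₁)/n₁ + p̂₂(1−p̂₂)/n₂) = √(0.000340601 + 0.000546650) = 0.029787.
z* = 2.576 at the 99% level. Margin = 2.576·0.029787 = 0.07673.
So the interval runs from 0.0691 to 0.2225.

(0.0691, 0.2225)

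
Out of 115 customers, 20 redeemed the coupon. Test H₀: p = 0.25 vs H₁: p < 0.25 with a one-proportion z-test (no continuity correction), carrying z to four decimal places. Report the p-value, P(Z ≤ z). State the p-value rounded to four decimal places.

The sample proportion is 20/115 = 0.17391.
SE₀ = √(0.25·0.75/115) = 0.040379.
Test statistic (full precision, shown to 4 dp): z = (20/115 − 0.25)/SE₀ ≈ -1.8843.
From the standard normal, P(Z ≤ z) = 0.0298.

p-value = 0.0298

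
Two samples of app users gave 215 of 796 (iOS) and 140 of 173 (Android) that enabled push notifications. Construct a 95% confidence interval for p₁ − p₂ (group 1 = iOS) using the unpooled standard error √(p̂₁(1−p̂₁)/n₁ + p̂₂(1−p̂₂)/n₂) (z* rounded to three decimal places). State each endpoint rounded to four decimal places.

p̂₁ = 215/796 = 0.27010, p̂₂ = 140/173 = 0.80925; p̂₁ − p̂₂ = -0.53915.
SE = √(0.000247671 + 0.000892285) = √0.001139956 = 0.033763.
The 95% critical value is z* = 1.960. Margin of error = 0.06618.
CI: -0.53915 ± 0.06618 = (-0.6053, -0.4730).

(-0.6053, -0.4730)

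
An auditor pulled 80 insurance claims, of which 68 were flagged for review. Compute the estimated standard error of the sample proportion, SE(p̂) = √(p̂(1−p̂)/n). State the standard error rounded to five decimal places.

The sample proportion is 68/80 = 0.85000.
p̂(1−p̂) = 0.127500.
SE = √(0.127500/80) = 0.03992.

SE = 0.03992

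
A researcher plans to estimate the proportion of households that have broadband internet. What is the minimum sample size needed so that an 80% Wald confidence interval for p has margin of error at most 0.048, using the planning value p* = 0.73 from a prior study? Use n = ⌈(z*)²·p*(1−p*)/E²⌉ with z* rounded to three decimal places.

z* = 1.282 at the 80% level.
p*(1−p*) = 0.1971.
(z*)²·p*(1−p*)/E² = 1.643524·0.1971/0.002304 = 140.598.
Rounding up, n = 141.

n = 141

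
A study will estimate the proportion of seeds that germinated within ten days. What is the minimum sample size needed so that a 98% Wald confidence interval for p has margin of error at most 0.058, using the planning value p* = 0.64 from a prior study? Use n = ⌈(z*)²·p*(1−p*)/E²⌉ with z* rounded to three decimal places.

The 98% critical value is z* = 2.326.
p*(1−p*) = 0.2304.
Required n before rounding: 5.410276 × 0.2304 / 0.058² = 370.549.
⌈370.549⌉ = 371.

n = 371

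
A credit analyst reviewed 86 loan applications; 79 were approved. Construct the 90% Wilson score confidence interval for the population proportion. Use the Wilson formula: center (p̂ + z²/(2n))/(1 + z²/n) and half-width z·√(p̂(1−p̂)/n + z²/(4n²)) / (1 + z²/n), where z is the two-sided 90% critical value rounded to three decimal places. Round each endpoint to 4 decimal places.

p̂ = 79/86 = 0.91860; z = 1.645, so z² = 2.706025.
1 + z²/n = 1.031465.
Adjusted center: (0.91860 + z²/(2n))/1.031465 = 0.90583.
Radicand: p̂(1−p̂)/n + z²/(4n²) = 0.000869420 + 0.000091469 = 0.000960889.
Half-width = 1.645·√0.000960889/1.031465 = 0.04944.
Interval: 0.90583 ± 0.04944 → (0.8564, 0.9553).

(0.8564, 0.9553)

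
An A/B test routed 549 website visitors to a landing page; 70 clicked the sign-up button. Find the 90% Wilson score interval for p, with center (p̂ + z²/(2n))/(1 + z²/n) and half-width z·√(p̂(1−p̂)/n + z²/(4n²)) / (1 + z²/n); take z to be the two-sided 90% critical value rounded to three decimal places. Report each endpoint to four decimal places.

(0.1059, 0.1528)

p̂ = 70/549 = 0.12750; z = 1.645, so z² = 2.706025.
1 + z²/n = 1.004929.
Center = (0.12750 + 0.002465)/1.004929 = 0.12933.
Radicand: p̂(1−p̂)/n + z²/(4n²) = 0.000202636 + 0.000002245 = 0.000204881.
Half-width = 1.645·√0.000204881/1.004929 = 0.02343.
Interval: 0.12933 ± 0.02343 → (0.1059, 0.1528).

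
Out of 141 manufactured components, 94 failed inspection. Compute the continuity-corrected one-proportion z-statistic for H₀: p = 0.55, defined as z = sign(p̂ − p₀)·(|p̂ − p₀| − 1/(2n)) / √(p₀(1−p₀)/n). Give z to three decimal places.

z = 2.700

Sample proportion p̂ = 94/141 = 0.66667. p̂ − p₀ = 0.116667.
Continuity correction 1/(2n) = 1/282 = 0.003546.
Corrected numerator: |0.116667| − 0.003546 = 0.113121.
Null standard error: √(0.55·0.45/141) = √0.001755319 = 0.041897.
z = (+)0.113121/0.041897 = 2.700.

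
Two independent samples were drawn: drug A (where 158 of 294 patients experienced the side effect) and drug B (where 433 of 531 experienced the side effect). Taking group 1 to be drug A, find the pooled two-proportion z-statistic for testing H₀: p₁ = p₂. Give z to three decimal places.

p̂₁ = 158/294 = 0.53741, p̂₂ = 433/531 = 0.81544.
Pooled p̂ = (158+433)/(294+531) = 591/825 = 0.71636.
Pooled SE = √[0.2031868·0.00528460] ≈ 0.032768.
z = (p̂₁ − p̂₂)/SE = (0.53741 − 0.81544)/0.032768 = -0.27803/0.032768 = -8.485.

z = -8.485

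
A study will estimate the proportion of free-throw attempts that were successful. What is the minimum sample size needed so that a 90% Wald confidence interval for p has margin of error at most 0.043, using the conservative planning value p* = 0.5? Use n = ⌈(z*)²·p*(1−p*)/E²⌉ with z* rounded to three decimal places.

z* = 1.645 at the 90% level.
p*(1−p*) = 0.2500.
Required n before rounding: 2.706025 × 0.2500 / 0.043² = 365.877.
Rounding up, n = 366.

n = 366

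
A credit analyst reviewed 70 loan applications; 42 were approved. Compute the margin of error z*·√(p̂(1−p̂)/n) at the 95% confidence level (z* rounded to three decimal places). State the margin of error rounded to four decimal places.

The sample proportion is 42/70 = 0.60000.
SE(p̂) = √(0.60000·0.40000/70) = 0.058554.
The 95% critical value is z* = 1.960.
So ME = 0.1148.

ME = 0.1148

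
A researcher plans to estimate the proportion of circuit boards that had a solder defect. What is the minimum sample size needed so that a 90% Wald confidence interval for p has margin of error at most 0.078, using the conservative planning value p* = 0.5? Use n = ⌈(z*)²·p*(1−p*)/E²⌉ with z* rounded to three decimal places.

The 90% critical value is z* = 1.645.
p*(1−p*) = 0.50·0.50 = 0.2500.
(z*)²·p*(1−p*)/E² = 2.706025·0.2500/0.006084 = 111.194.
⌈111.194⌉ = 112.

n = 112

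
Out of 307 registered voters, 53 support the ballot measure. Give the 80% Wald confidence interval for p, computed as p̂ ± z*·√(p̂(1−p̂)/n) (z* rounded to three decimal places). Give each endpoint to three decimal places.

(0.145, 0.200)

Sample proportion p̂ = 53/307 = 0.17264.
SE = √(p̂(1−p̂)/n) = √(0.142834/307) = 0.021570.
The 80% critical value is z* = 1.282.
Margin = 1.282·0.021570 = 0.02765.
Interval: 0.17264 ± 0.02765 → (0.145, 0.200).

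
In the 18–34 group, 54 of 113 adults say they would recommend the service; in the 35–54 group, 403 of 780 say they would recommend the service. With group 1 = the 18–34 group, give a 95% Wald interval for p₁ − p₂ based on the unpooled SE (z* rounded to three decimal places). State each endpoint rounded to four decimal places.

(-0.1373, 0.0598)

p̂₁ = 54/113 = 0.47788, p̂₂ = 403/780 = 0.51667; p̂₁ − p̂₂ = -0.03879.
Unpooled SE = √(p̂₁(1−p̂₁)/n₁ + p̂₂(1−p̂₂)/n₂) = √(0.002208058 + 0.000320157) = 0.050281.
z* = 1.960 at the 95% level. Margin = 1.960·0.050281 = 0.09855.
CI: -0.03879 ± 0.09855 = (-0.1373, 0.0598).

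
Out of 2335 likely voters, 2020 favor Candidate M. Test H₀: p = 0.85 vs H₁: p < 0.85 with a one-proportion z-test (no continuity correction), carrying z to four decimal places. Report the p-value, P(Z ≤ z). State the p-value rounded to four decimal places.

p-value = 0.9795

With x = 2020 successes in n = 2335, p̂ = 0.86510.
Null standard error: √(0.85·0.15/2335) = √0.000054604 = 0.007389.
z = (p̂ − p₀)/SE = (2020/2335 − 0.85)/0.007389 ≈ 2.0430.
p-value = P(Z ≤ z) with z = 2.0430 → 0.9795.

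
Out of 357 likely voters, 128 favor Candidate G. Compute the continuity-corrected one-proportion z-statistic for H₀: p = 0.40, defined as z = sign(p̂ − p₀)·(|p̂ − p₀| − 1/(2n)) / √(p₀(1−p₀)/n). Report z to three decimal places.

The sample proportion is 128/357 = 0.35854. p̂ − p₀ = -0.041457.
Continuity correction 1/(2n) = 1/714 = 0.001401.
Corrected numerator: |-0.041457| − 0.001401 = 0.040056.
Under H₀, SE = √(p₀(1−p₀)/n) = √(0.40·0.60/357) = √0.000672269 = 0.025928.
z = −0.040056/0.025928 = -1.545.

z = -1.545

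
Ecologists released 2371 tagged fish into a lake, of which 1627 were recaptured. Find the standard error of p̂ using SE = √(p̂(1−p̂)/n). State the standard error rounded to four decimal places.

The sample proportion is 1627/2371 = 0.68621.
p̂(1−p̂) = 0.68621·0.31379 = 0.215326.
SE = √(0.215326/2371) = 0.0095.

SE = 0.0095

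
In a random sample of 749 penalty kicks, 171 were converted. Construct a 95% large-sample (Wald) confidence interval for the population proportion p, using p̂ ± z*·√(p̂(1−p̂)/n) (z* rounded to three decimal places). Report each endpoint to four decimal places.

The sample proportion is 171/749 = 0.22830.
SE = √(p̂(1−p̂)/n) = √(0.176182/749) = 0.015337.
The 95% critical value is z* = 1.960.
Margin = 1.960·0.015337 = 0.03006.
Interval: 0.22830 ± 0.03006 → (0.1982, 0.2584).

(0.1982, 0.2584)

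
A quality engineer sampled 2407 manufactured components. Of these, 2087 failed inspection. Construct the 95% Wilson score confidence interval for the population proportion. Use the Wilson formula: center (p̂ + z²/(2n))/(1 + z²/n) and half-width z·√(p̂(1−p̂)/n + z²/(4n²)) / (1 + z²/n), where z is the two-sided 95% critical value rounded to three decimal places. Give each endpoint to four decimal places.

(0.8529, 0.8800)

Here p̂ = 2087/2407 = 0.86705 and z = 1.960 (z² = 3.841600).
1 + z²/n = 1.001596.
Center = (0.86705 + 0.000798)/1.001596 = 0.86647.
Radicand: p̂(1−p̂)/n + z²/(4n²) = 0.000047890 + 0.000000166 = 0.000048056.
Half-width = z·√(radicand)/denom = 1.960·0.006932/1.001596 = 0.01357.
Interval: 0.86647 ± 0.01357 → (0.8529, 0.8800).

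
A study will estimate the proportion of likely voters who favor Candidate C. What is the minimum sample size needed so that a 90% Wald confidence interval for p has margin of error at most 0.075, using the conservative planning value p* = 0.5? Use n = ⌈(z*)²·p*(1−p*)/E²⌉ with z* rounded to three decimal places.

n = 121

The 90% critical value is z* = 1.645.
p*(1−p*) = 0.50·0.50 = 0.2500.
Required n before rounding: 2.706025 × 0.2500 / 0.075² = 120.268.
Rounding up, n = 121.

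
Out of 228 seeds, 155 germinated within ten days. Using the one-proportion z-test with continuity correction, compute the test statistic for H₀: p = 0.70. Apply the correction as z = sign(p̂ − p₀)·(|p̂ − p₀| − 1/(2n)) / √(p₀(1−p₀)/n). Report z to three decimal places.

z = -0.593

The sample proportion is 155/228 = 0.67982. p̂ − p₀ = -0.020175.
Continuity correction 1/(2n) = 1/456 = 0.002193.
Corrected numerator: |-0.020175| − 0.002193 = 0.017982.
SE₀ = √(0.70·0.30/228) = 0.030349.
z = (−)0.017982/0.030349 = -0.593.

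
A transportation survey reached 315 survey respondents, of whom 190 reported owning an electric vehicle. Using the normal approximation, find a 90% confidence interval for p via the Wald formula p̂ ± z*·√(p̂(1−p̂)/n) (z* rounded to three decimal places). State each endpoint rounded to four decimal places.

(0.5578, 0.6485)

p̂ = 190/315 = 0.60317.
SE = √(p̂(1−p̂)/n) = √(0.239355/315) = 0.027566.
The 90% critical value is z* = 1.645.
Margin of error: 1.645 × 0.027566 = 0.04535.
Interval: 0.60317 ± 0.04535 → (0.5578, 0.6485).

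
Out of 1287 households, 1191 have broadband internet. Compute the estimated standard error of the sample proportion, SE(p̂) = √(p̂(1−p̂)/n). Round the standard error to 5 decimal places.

The sample proportion is 1191/1287 = 0.92541.
p̂(1−p̂) = 0.069026.
Dividing by n and taking the root: √0.000053633 = 0.00732.

SE = 0.00732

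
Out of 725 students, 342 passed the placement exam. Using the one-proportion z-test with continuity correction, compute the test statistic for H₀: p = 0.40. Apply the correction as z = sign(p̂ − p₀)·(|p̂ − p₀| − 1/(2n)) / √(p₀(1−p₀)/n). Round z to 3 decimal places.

p̂ = 342/725 = 0.47172. p̂ − p₀ = 0.071724.
Continuity correction 1/(2n) = 1/1450 = 0.000690.
Corrected numerator: |0.071724| − 0.000690 = 0.071034.
SE₀ = √(0.40·0.60/725) = 0.018194.
z = +0.071034/0.018194 = 3.904.

z = 3.904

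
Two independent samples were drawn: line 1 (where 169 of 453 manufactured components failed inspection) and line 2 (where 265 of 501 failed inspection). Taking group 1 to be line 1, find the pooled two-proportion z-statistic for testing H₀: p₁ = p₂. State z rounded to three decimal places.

p̂₁ = 169/453 = 0.37307, p̂₂ = 265/501 = 0.52894.
Pooling: p̂ = 434/954 = 0.45493.
SE = √[p̂(1−p̂)(1/n₁+1/n₂)] = √[0.45493·0.54507·(1/453+1/501)] ≈ 0.032285.
z = -0.15587/0.032285 = -4.828.

z = -4.828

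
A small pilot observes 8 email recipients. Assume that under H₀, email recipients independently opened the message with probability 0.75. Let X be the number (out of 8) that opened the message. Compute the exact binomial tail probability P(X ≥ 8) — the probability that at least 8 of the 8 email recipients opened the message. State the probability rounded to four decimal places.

P = 0.1001

X ~ Binomial(n=8, p=0.75).
P(X ≥ 8) = C(8,8)·0.75^8·0.25^0.
= 0.100113 = 0.1001.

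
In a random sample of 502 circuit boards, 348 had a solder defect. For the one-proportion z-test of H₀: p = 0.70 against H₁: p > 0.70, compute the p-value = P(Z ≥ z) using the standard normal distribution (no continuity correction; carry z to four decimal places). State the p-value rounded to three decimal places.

Sample proportion p̂ = 348/502 = 0.69323.
SE₀ = √(0.70·0.30/502) = 0.020453.
Test statistic (full precision, shown to 4 dp): z = (348/502 − 0.70)/SE₀ ≈ -0.3311.
p-value = P(Z ≥ z) with z = -0.3311 → 0.630.

p-value = 0.630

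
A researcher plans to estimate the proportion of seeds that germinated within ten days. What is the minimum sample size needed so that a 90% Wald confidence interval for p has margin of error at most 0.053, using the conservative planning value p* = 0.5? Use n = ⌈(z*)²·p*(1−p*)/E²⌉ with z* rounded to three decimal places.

The 90% critical value is z* = 1.645.
p*(1−p*) = 0.50·0.50 = 0.2500.
(z*)²·p*(1−p*)/E² = 2.706025·0.2500/0.002809 = 240.835.
⌈240.835⌉ = 241.

n = 241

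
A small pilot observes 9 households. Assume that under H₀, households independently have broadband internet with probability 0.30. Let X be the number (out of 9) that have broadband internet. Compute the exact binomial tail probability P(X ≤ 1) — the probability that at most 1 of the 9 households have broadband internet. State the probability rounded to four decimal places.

X is binomial with n = 9 and p = 0.30.
P(X ≤ 1) = C(9,0)·0.30^0·0.70^9 + C(9,1)·0.30^1·0.70^8.
= 0.040354 + 0.155650 = 0.1960.

P = 0.1960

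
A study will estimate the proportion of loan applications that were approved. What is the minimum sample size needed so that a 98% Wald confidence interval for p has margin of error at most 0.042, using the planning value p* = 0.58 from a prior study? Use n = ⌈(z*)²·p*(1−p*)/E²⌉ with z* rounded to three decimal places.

n = 748

z* = 2.326 at the 98% level.
p*(1−p*) = 0.2436.
Required n before rounding: 5.410276 × 0.2436 / 0.042² = 747.133.
Rounding up, n = 748.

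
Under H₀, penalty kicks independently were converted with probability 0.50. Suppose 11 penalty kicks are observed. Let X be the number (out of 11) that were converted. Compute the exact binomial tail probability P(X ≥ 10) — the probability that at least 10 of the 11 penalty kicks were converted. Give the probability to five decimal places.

X is binomial with n = 11 and p = 0.50.
P(X ≥ 10) = C(11,10)·0.50^10·0.50^1 + C(11,11)·0.50^11·0.50^0.
= 0.005371 + 0.000488 = 0.00586.

P = 0.00586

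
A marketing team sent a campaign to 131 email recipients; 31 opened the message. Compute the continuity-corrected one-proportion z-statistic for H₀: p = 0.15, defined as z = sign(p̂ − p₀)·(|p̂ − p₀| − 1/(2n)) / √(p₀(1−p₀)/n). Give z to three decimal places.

z = 2.655

The sample proportion is 31/131 = 0.23664. p̂ − p₀ = 0.086641.
1/(2n) = 0.003817.
Corrected numerator: |0.086641| − 0.003817 = 0.082824.
SE₀ = √(0.15·0.85/131) = 0.031197.
z = +0.082824/0.031197 = 2.655.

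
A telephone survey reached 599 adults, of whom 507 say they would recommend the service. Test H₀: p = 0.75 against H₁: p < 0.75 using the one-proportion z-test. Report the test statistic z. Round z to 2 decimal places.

z = 5.45

Sample proportion p̂ = 507/599 = 0.84641.
Null standard error: √(0.75·0.25/599) = √0.000313022 = 0.017692.
z = (p̂ − p₀)/SE = (0.84641 − 0.75)/0.017692 = 5.45.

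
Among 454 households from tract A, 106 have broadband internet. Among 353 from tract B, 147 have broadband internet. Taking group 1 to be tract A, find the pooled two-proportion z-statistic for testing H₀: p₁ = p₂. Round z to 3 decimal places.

p̂₁ = 106/454 = 0.23348, p̂₂ = 147/353 = 0.41643.
Pooled p̂ = (106+147)/(454+353) = 253/807 = 0.31351.
Pooled SE = √[0.2152203·0.00503550] ≈ 0.032920.
z = -0.18295/0.032920 = -5.557.

z = -5.557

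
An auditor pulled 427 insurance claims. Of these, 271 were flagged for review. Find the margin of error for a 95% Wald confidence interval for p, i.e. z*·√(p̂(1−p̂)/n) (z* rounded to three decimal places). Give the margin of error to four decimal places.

ME = 0.0457

Sample proportion p̂ = 271/427 = 0.63466.
SE(p̂) = √(0.63466·0.36534/427) = 0.023303.
The 95% critical value is z* = 1.960.
ME = 1.960·0.023303 = 0.0457.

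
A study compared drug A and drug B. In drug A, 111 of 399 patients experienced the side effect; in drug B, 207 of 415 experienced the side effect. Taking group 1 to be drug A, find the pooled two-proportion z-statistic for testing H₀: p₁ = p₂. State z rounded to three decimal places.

z = -6.449

Sample proportions: p̂₁ = 111/399 = 0.27820 and p̂₂ = 207/415 = 0.49880.
Pooling: p̂ = 318/814 = 0.39066.
SE = √[p̂(1−p̂)(1/n₁+1/n₂)] = √[0.39066·0.60934·(1/399+1/415)] ≈ 0.034208.
z = -0.22060/0.034208 = -6.449.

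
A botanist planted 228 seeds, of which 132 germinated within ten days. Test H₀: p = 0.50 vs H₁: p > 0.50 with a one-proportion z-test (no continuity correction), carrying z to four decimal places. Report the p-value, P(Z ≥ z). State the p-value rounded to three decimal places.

p-value = 0.009

p̂ = 132/228 = 0.57895.
Under H₀, SE = √(p₀(1−p₀)/n) = √(0.50·0.50/228) = √0.001096491 = 0.033113.
Test statistic (full precision, shown to 4 dp): z = (132/228 − 0.50)/SE₀ ≈ 2.3842.
p-value = P(Z ≥ z) with z = 2.3842 → 0.009.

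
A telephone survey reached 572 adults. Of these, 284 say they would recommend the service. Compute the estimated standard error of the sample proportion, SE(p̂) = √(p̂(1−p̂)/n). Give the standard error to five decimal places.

SE = 0.02091

With x = 284 successes in n = 572, p̂ = 0.49650.
p̂(1−p̂) = 0.49650·0.50350 = 0.249988.
Dividing by n and taking the root: √0.000437042 = 0.02091.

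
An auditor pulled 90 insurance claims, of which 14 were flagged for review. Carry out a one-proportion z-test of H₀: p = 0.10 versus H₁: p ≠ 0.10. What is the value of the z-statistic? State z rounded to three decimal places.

p̂ = 14/90 = 0.15556.
SE₀ = √(0.10·0.90/90) = 0.031623.
z = (p̂ − p₀)/SE = (0.15556 − 0.10)/0.031623 = 1.757.

z = 1.757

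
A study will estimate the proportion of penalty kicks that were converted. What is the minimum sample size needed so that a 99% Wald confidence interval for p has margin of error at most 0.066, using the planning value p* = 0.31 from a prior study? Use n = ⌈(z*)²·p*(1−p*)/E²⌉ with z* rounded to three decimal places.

z* = 2.576 at the 99% level.
p*(1−p*) = 0.31·0.69 = 0.2139.
Required n before rounding: 6.635776 × 0.2139 / 0.066² = 325.848.
⌈325.848⌉ = 326.

n = 326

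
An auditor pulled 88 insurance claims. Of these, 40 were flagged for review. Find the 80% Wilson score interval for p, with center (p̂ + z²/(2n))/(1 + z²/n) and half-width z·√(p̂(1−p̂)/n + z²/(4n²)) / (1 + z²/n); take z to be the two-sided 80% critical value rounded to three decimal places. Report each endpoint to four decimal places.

Here p̂ = 40/88 = 0.45455 and z = 1.282 (z² = 1.643524).
Denominator 1 + z²/n = 1 + 1.643524/88 = 1.018676.
Adjusted center: (0.45455 + z²/(2n))/1.018676 = 0.45538.
Radicand: p̂(1−p̂)/n + z²/(4n²) = 0.002817431 + 0.000053058 = 0.002870489.
Half-width = 1.282·√0.002870489/1.018676 = 0.06743.
CI: 0.45538 ± 0.06743 = (0.3880, 0.5228).

(0.3880, 0.5228)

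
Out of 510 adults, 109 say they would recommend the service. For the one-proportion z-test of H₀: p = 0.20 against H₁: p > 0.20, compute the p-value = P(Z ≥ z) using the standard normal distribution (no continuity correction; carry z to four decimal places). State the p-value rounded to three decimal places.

p-value = 0.219

Sample proportion p̂ = 109/510 = 0.21373.
SE₀ = √(0.20·0.80/510) = 0.017712.
z = (p̂ − p₀)/SE = (109/510 − 0.20)/0.017712 ≈ 0.7749.
From the standard normal, P(Z ≥ z) = 0.219.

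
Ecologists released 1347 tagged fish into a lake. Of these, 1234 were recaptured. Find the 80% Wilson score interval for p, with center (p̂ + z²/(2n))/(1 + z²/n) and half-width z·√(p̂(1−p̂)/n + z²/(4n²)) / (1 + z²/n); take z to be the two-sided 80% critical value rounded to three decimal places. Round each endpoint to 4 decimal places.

p̂ = 1234/1347 = 0.91611; z = 1.282, so z² = 1.643524.
Denominator 1 + z²/n = 1 + 1.643524/1347 = 1.001220.
Adjusted center: (0.91611 + z²/(2n))/1.001220 = 0.91560.
Radicand: p̂(1−p̂)/n + z²/(4n²) = 0.000057055 + 0.000000226 = 0.000057281.
Half-width = 1.282·√0.000057281/1.001220 = 0.00969.
So the interval runs from 0.9059 to 0.9253.

(0.9059, 0.9253)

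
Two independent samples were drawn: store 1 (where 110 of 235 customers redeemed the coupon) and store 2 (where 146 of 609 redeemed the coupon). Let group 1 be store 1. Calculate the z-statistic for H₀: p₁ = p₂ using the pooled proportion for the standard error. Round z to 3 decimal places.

p̂₁ = 110/235 = 0.46809, p̂₂ = 146/609 = 0.23974.
Pooling: p̂ = 256/844 = 0.30332.
SE = √[p̂(1−p̂)(1/n₁+1/n₂)] = √[0.30332·0.69668·(1/235+1/609)] ≈ 0.035302.
z = 0.22835/0.035302 = 6.468.

z = 6.468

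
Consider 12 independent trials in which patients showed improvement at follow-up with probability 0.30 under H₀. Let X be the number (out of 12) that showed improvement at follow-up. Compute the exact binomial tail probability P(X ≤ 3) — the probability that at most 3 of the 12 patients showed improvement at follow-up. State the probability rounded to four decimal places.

P = 0.4925

X ~ Binomial(n=12, p=0.30).
P(X ≤ 3) = C(12,0)·0.30^0·0.70^12 + C(12,1)·0.30^1·0.70^11 + C(12,2)·0.30^2·0.70^10 + C(12,3)·0.30^3·0.70^9.
= 0.013841 + 0.071184 + 0.167790 + 0.239700 = 0.4925.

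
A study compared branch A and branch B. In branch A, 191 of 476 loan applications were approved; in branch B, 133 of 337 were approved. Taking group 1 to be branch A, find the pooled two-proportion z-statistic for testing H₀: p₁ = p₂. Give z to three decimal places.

z = 0.189

p̂₁ = 191/476 = 0.40126, p̂₂ = 133/337 = 0.39466.
Pooled p̂ = (191+133)/(476+337) = 324/813 = 0.39852.
Pooled SE = √[0.2397026·0.00506820] ≈ 0.034855.
z = 0.00660/0.034855 = 0.189.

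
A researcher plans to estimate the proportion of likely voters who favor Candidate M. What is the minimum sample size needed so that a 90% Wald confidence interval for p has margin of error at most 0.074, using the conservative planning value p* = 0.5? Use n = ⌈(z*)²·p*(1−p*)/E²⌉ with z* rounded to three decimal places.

For 90% confidence, z* = 1.645.
p*(1−p*) = 0.50·0.50 = 0.2500.
(z*)²·p*(1−p*)/E² = 2.706025·0.2500/0.005476 = 123.540.
⌈123.540⌉ = 124.

n = 124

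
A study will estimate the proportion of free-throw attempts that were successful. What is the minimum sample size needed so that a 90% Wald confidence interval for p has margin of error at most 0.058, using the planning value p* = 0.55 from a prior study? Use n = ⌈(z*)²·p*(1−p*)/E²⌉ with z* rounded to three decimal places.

n = 200

The 90% critical value is z* = 1.645.
p*(1−p*) = 0.55·0.45 = 0.2475.
(z*)²·p*(1−p*)/E² = 2.706025·0.2475/0.003364 = 199.091.
⌈199.091⌉ = 200.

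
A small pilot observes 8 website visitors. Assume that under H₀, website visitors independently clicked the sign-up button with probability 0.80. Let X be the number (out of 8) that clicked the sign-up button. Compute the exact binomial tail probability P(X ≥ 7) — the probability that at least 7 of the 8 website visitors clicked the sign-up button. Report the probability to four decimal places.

X is binomial with n = 8 and p = 0.80.
P(X ≥ 7) = C(8,7)·0.80^7·0.20^1 + C(8,8)·0.80^8·0.20^0.
= 0.335544 + 0.167772 = 0.5033.

P = 0.5033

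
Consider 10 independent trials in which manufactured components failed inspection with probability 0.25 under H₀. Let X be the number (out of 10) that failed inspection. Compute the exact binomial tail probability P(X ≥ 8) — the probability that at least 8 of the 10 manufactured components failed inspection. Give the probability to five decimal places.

P = 0.00042

X is binomial with n = 10 and p = 0.25.
P(X ≥ 8) = C(10,8)·0.25^8·0.75^2 + C(10,9)·0.25^9·0.75^1 + C(10,10)·0.25^10·0.75^0.
= 0.000386 + 0.000029 + 0.000001 = 0.00042.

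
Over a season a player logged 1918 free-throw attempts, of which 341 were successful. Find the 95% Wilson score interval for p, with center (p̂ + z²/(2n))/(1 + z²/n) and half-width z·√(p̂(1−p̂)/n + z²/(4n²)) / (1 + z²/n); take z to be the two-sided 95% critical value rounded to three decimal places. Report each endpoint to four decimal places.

(0.1613, 0.1955)

Here p̂ = 341/1918 = 0.17779 and z = 1.960 (z² = 3.841600).
Denominator 1 + z²/n = 1 + 3.841600/1918 = 1.002003.
Center = (0.17779 + 0.001001)/1.002003 = 0.17843.
Radicand: p̂(1−p̂)/n + z²/(4n²) = 0.000076215 + 0.000000261 = 0.000076476.
Half-width = 1.960·√0.000076476/1.002003 = 0.01711.
CI: 0.17843 ± 0.01711 = (0.1613, 0.1955).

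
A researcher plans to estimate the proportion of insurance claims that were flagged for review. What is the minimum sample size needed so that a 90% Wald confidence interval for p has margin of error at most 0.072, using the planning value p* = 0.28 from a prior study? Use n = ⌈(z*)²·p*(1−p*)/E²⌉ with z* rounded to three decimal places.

The 90% critical value is z* = 1.645.
p*(1−p*) = 0.28·0.72 = 0.2016.
Required n before rounding: 2.706025 × 0.2016 / 0.072² = 105.234.
⌈105.234⌉ = 106.

n = 106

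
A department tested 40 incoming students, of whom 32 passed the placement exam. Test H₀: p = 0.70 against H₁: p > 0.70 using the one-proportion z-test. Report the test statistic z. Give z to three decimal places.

Sample proportion p̂ = 32/40 = 0.80000.
Null standard error: √(0.70·0.30/40) = √0.005250000 = 0.072457.
z = (p̂ − p₀)/SE = (0.80000 − 0.70)/0.072457 = 1.380.

z = 1.380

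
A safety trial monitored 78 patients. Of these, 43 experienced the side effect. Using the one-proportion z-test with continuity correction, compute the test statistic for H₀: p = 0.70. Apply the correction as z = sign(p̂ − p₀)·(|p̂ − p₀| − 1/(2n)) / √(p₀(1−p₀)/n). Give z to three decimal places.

With x = 43 successes in n = 78, p̂ = 0.55128. p̂ − p₀ = -0.148718.
Continuity correction 1/(2n) = 1/156 = 0.006410.
Corrected numerator: |-0.148718| − 0.006410 = 0.142308.
Under H₀, SE = √(p₀(1−p₀)/n) = √(0.70·0.30/78) = √0.002692308 = 0.051887.
z = (−)0.142308/0.051887 = -2.743.

z = -2.743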